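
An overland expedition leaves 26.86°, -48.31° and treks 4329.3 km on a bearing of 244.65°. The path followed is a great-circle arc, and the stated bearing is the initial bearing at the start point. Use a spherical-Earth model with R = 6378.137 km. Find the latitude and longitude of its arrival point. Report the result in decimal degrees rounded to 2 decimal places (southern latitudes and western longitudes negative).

latitude 6.42°, longitude -83.13°

Central angle δ = d/R = 0.678772 rad.
With φ₁ = 26.86° = 0.468795 rad and θ = 244.65° = 4.269948 rad:
Applying the spherical law of cosines for sides, sin φ₂ = sin φ₁ cos δ + cos φ₁ sin δ cos θ = 0.111859, so φ₂ = 6.42°.
Δλ = atan2( sin θ sin δ cos φ₁ , cos δ − sin φ₁ sin φ₂ ) = atan2(-0.506170, 0.727805) = -0.607682 rad = -34.82°.
λ₂ = -48.31° + -34.82° = -83.13°.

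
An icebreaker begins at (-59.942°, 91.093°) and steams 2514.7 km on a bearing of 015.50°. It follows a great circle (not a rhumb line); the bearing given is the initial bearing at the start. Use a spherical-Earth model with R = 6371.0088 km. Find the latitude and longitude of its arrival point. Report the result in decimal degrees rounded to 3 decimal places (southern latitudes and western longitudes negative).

Angular distance δ = d/R = 2514.7 / 6371.0088 = 0.394710 rad.
Converting: φ₁ = -1.046185 rad, θ = 0.270526 rad.
Destination latitude: φ₂ = arcsin( sin φ₁ cos δ + cos φ₁ sin δ cos θ ) = arcsin(-0.613365) = -37.833°.
Then Δλ = atan2(0.051472, 0.392229) = 0.130484 rad, from sin θ sin δ cos φ₁ over cos δ − sin φ₁ sin φ₂.
Hence λ₂ = 91.093° + 7.476° = 98.569°.

latitude -37.833°, longitude 98.569°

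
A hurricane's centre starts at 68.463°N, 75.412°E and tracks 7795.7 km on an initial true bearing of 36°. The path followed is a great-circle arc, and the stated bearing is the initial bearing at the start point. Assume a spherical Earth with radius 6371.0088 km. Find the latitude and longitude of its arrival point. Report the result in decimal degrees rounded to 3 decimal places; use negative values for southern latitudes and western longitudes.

latitude 36.567°, longitude -148.074°

Central angle δ = d/R = 1.223621 rad.
With φ₁ = 68.463° = 1.194905 rad and θ = 36° = 0.628319 rad:
Applying the spherical law of cosines for sides, sin φ₂ = sin φ₁ cos δ + cos φ₁ sin δ cos θ = 0.595760, so φ₂ = 36.567°.
For the longitude increment, Δλ = atan2( sin θ sin δ cos φ₁, cos δ − sin φ₁ sin φ₂ ) = atan2(0.202903, -0.213921) = 136.514°.
λ₂ = 75.412° + 136.514° = 211.926°, normalized to (−180°, 180°] → -148.074°.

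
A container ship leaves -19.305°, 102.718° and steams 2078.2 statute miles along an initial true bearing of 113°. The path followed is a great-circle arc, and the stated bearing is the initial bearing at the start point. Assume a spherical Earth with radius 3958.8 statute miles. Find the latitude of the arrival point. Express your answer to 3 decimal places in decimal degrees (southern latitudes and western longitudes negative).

Angular distance δ = d/R = 2078.2 / 3958.8 = 0.524957 rad.
With φ₁ = -19.305° = -0.336936 rad and θ = 113° = 1.972222 rad:
Applying the spherical law of cosines for sides, sin φ₂ = sin φ₁ cos δ + cos φ₁ sin δ cos θ = -0.470895, so φ₂ = -28.092°.
Δλ = atan2( sin θ sin δ cos φ₁ , cos δ − sin φ₁ sin φ₂ ) = atan2(0.435395, 0.709669) = 0.550300 rad = 31.530°.
λ₂ = 102.718° + 31.530° = 134.248°.

latitude -28.092°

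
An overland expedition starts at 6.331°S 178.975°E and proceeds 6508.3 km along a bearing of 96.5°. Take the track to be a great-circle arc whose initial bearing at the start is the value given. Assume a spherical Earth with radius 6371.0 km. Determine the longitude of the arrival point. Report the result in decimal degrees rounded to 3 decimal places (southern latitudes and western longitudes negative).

δ = 6508.3/6371 = 1.021551 rad (58.5305°).
Start latitude φ₁ = -0.110497 rad; initial bearing θ = 1.684243 rad.
Applying the spherical law of cosines for sides, sin φ₂ = sin φ₁ cos δ + cos φ₁ sin δ cos θ = -0.153531, so φ₂ = -8.832°.
Δλ = atan2( sin θ sin δ cos φ₁ , cos δ − sin φ₁ sin φ₂ ) = atan2(0.842268, 0.505114) = 1.030592 rad = 59.049°.
λ₂ = 178.975° + 59.049° = 238.024°, normalized to (−180°, 180°] → -121.976°.

longitude -121.976°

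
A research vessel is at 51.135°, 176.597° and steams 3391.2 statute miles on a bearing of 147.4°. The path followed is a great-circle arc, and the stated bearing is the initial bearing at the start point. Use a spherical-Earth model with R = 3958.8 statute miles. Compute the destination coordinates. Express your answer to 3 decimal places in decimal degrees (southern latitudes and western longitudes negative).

latitude 6.347°, longitude -159.222°

δ = 3391.2/3958.8 = 0.856623 rad (49.0809°).
With φ₁ = 51.135° = 0.892474 rad and θ = 147.4° = 2.572615 rad:
Destination latitude: φ₂ = arcsin( sin φ₁ cos δ + cos φ₁ sin δ cos θ ) = arcsin(0.110545) = 6.347°.
For the longitude increment, Δλ = atan2( sin θ sin δ cos φ₁, cos δ − sin φ₁ sin φ₂ ) = atan2(0.255459, 0.568920) = 24.181°.
λ₂ = 176.597° + 24.181° = 200.778°, normalized to (−180°, 180°] → -159.222°.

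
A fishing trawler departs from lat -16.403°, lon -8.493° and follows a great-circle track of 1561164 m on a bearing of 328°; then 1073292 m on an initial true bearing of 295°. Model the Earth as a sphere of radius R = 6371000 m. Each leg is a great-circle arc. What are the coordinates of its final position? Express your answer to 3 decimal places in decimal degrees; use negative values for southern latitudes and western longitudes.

latitude -0.278°, longitude -24.642°

Apply the spherical direct solution leg by leg, carrying full precision between legs.
Leg 1: from (-16.403°, -8.493°), δ = 1561164/6371000 = 0.245042 rad, θ = 328° → φ = -4.393°, λ = -15.901°.
Leg 2: from (-4.393°, -15.901°), δ = 1073292/6371000 = 0.168465 rad, θ = 295° → φ = -0.278°, λ = -24.642°.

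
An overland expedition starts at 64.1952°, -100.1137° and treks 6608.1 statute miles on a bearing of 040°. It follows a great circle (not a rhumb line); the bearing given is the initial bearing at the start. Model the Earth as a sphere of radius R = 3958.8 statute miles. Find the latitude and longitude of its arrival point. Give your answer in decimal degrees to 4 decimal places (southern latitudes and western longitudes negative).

latitude 14.0865°, longitude 38.6239°

Central angle δ = d/R = 1.669218 rad.
With φ₁ = 64.1952° = 1.120418 rad and θ = 40° = 0.698132 rad:
Destination latitude: φ₂ = arcsin( sin φ₁ cos δ + cos φ₁ sin δ cos θ ) = arcsin(0.243386) = 14.0865°.
For the longitude increment, Δλ = atan2( sin θ sin δ cos φ₁, cos δ − sin φ₁ sin φ₂ ) = atan2(0.278456, -0.317379) = 138.7376°.
λ₂ = λ₁ + Δλ = 38.6239°.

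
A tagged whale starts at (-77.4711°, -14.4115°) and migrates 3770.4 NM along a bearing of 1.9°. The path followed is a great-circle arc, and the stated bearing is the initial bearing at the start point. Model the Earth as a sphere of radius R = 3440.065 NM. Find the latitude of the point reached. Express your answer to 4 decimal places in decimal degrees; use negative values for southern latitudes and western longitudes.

Angular distance δ = d/R = 3770.4 / 3440.065 = 1.096026 rad.
Start latitude φ₁ = -1.352126 rad; initial bearing θ = 0.033161 rad.
Destination latitude: φ₂ = arcsin( sin φ₁ cos δ + cos φ₁ sin δ cos θ ) = arcsin(-0.253416) = -14.6797°.
Δλ = atan2( sin θ sin δ cos φ₁ , cos δ − sin φ₁ sin φ₂ ) = atan2(0.006397, 0.209753) = 0.030488 rad = 1.7468°.
λ₂ = -14.4115° + 1.7468° = -12.6647°.

latitude -14.6797°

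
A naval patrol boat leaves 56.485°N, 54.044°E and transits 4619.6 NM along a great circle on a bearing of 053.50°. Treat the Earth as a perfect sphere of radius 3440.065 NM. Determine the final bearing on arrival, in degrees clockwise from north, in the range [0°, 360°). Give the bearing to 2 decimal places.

Angular distance δ = d/R = 4619.6 / 3440.065 = 1.342882 rad.
With φ₁ = 56.485° = 0.985849 rad and θ = 53.5° = 0.933751 rad:
Applying the spherical law of cosines for sides, sin φ₂ = sin φ₁ cos δ + cos φ₁ sin δ cos θ = 0.508322, so φ₂ = 30.552°.
Then Δλ = atan2(0.432376, -0.197863) = 1.999967 rad, from sin θ sin δ cos φ₁ over cos δ − sin φ₁ sin φ₂.
λ₂ = 54.044° + 114.590° = 168.634°.
The forward bearing on arrival equals the back-azimuth from the destination plus 180°.
Back-azimuth from P₂ (30.55°, 168.63°) to P₁ (56.48°, 54.04°), with Δλ' = λ₁ − λ₂ = -114.59°: atan2( sin Δλ' cos φ₁ , cos φ₂ sin φ₁ − sin φ₂ cos φ₁ cos Δλ' ) = 328.98°.
Final bearing = (328.98° + 180°) mod 360° = 148.98°.

final bearing 148.98°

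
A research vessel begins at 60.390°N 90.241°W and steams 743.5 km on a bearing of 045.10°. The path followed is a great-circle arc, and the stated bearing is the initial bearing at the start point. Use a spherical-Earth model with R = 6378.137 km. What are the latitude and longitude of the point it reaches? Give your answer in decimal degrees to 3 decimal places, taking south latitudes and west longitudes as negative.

latitude 64.699°, longitude -79.127°

δ = 743.5/6378.137 = 0.116570 rad (6.6790°).
Converting: φ₁ = 1.054004 rad, θ = 0.787143 rad.
Applying the spherical law of cosines for sides, sin φ₂ = sin φ₁ cos δ + cos φ₁ sin δ cos θ = 0.904072, so φ₂ = 64.699°.
Then Δλ = atan2(0.040706, 0.207205) = 0.193980 rad, from sin θ sin δ cos φ₁ over cos δ − sin φ₁ sin φ₂.
Hence λ₂ = -90.241° + 11.114° = -79.127°.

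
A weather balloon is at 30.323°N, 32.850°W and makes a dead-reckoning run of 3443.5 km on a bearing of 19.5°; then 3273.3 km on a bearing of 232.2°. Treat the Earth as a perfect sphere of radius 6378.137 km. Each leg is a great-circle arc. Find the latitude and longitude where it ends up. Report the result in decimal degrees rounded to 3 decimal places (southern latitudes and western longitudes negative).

latitude 35.717°, longitude -42.302°

Apply the spherical direct solution leg by leg, carrying full precision between legs.
Leg 1: from (30.323°, -32.850°), δ = 3443.5/6378.137 = 0.539891 rad, θ = 19.5° → φ = 58.357°, λ = -13.759°.
Leg 2: from (58.357°, -13.759°), δ = 3273.3/6378.137 = 0.513206 rad, θ = 232.2° → φ = 35.717°, λ = -42.302°.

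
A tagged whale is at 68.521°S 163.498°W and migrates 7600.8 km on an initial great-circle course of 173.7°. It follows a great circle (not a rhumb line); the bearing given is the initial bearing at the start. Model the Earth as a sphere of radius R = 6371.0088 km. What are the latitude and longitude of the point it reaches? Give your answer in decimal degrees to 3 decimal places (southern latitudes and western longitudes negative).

Angular distance δ = d/R = 7600.8 / 6371.0088 = 1.193029 rad.
Converting: φ₁ = -1.195917 rad, θ = 3.031637 rad.
Applying the spherical law of cosines for sides, sin φ₂ = sin φ₁ cos δ + cos φ₁ sin δ cos θ = -0.681517, so φ₂ = -42.962°.
Δλ = atan2( sin θ sin δ cos φ₁ , cos δ − sin φ₁ sin φ₂ ) = atan2(0.037347, -0.265341) = 3.001760 rad = 171.988°.
λ₂ = λ₁ + Δλ = 8.490°.

latitude -42.962°, longitude 8.490°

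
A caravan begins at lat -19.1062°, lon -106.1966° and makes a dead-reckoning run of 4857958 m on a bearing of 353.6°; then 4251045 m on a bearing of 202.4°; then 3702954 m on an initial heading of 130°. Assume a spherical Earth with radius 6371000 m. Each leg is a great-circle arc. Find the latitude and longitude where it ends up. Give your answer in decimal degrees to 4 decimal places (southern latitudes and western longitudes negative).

latitude -30.7457°, longitude -95.6642°

Apply the spherical direct solution leg by leg, carrying full precision between legs.
Leg 1: from (-19.1062°, -106.1966°), δ = 4857958/6371000 = 0.762511 rad, θ = 353.6° → φ = 24.3264°, λ = -111.0438°.
Leg 2: from (24.3264°, -111.0438°), δ = 4251045/6371000 = 0.667249 rad, θ = 202.4° → φ = -11.4055°, λ = -124.9638°.
Leg 3: from (-11.4055°, -124.9638°), δ = 3702954/6371000 = 0.581220 rad, θ = 130° → φ = -30.7457°, λ = -95.6642°.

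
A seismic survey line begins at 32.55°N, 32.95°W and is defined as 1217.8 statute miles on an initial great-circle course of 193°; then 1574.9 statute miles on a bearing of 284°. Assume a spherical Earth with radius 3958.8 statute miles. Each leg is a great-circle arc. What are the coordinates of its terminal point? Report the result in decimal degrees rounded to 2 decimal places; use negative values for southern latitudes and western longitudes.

Apply the spherical direct solution leg by leg, carrying full precision between legs.
Leg 1: from (32.55°, -32.95°), δ = 1217.8/3958.8 = 0.307618 rad, θ = 193° → φ = 15.31°, λ = -37.00°.
Leg 2: from (15.31°, -37.00°), δ = 1574.9/3958.8 = 0.397823 rad, θ = 284° → φ = 19.50°, λ = -60.50°.

latitude 19.50°, longitude -60.50°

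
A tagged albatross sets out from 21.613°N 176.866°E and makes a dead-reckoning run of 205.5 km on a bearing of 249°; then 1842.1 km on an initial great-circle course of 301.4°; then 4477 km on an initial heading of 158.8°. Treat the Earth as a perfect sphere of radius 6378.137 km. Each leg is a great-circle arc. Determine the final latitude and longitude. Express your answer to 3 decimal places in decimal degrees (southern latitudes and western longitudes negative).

latitude -9.223°, longitude 172.604°

Apply the spherical direct solution leg by leg, carrying full precision between legs.
Leg 1: from (21.613°, 176.866°), δ = 205.5/6378.137 = 0.032219 rad, θ = 249° → φ = 20.941°, λ = 175.021°.
Leg 2: from (20.941°, 175.021°), δ = 1842.1/6378.137 = 0.288815 rad, θ = 301.4° → φ = 28.764°, λ = 158.920°.
Leg 3: from (28.764°, 158.920°), δ = 4477/6378.137 = 0.701929 rad, θ = 158.8° → φ = -9.223°, λ = 172.604°.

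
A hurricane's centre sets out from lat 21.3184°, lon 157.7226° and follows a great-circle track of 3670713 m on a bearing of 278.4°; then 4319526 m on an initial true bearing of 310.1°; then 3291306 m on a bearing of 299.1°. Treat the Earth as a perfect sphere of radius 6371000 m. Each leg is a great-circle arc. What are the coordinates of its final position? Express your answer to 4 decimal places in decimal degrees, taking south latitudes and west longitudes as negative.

latitude 49.4884°, longitude 40.2598°

Apply the spherical direct solution leg by leg, carrying full precision between legs.
Leg 1: from (21.3184°, 157.7226°), δ = 3670713/6371000 = 0.576160 rad, θ = 278.4° → φ = 22.2718°, λ = 122.1021°.
Leg 2: from (22.2718°, 122.1021°), δ = 4319526/6371000 = 0.677998 rad, θ = 310.1° → φ = 41.9940°, λ = 81.8949°.
Leg 3: from (41.9940°, 81.8949°), δ = 3291306/6371000 = 0.516607 rad, θ = 299.1° → φ = 49.4884°, λ = 40.2598°.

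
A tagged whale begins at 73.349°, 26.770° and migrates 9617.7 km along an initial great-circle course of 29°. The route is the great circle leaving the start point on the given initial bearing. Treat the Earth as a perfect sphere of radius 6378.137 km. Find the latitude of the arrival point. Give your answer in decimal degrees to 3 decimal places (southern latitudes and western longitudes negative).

Central angle δ = d/R = 1.507917 rad.
With φ₁ = 73.349° = 1.280182 rad and θ = 29° = 0.506145 rad:
sin φ₂ = sin φ₁ cos δ + cos φ₁ sin δ cos θ = (0.958068)(0.062838) + (0.286541)(0.998024)(0.874620) = 0.310323
φ₂ = asin(0.310323) = 0.315532 rad = 18.079°.
Then Δλ = atan2(0.138643, -0.234472) = 2.607594 rad, from sin θ sin δ cos φ₁ over cos δ − sin φ₁ sin φ₂.
λ₂ = 26.770° + 149.404° = 176.174°.

latitude 18.079°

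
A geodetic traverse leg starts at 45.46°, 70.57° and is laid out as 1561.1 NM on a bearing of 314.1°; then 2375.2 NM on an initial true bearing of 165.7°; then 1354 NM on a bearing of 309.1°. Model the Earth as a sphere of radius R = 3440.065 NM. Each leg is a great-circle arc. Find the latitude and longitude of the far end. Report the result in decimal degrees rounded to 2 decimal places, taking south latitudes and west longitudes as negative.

Apply the spherical direct solution leg by leg, carrying full precision between legs.
Leg 1: from (45.46°, 70.57°), δ = 1561.1/3440.065 = 0.453800 rad, θ = 314.1° → φ = 58.72°, λ = 33.25°.
Leg 2: from (58.72°, 33.25°), δ = 2375.2/3440.065 = 0.690452 rad, θ = 165.7° → φ = 19.78°, λ = 42.87°.
Leg 3: from (19.78°, 42.87°), δ = 1354/3440.065 = 0.393597 rad, θ = 309.1° → φ = 32.69°, λ = 22.16°.

latitude 32.69°, longitude 22.16°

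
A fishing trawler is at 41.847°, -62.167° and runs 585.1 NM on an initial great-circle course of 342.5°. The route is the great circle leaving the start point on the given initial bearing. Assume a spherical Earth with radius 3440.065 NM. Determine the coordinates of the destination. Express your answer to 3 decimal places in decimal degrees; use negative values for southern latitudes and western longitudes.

Central angle δ = d/R = 0.170084 rad.
With φ₁ = 41.847° = 0.730368 rad and θ = 342.5° = 5.977753 rad:
Destination latitude: φ₂ = arcsin( sin φ₁ cos δ + cos φ₁ sin δ cos θ ) = arcsin(0.777772) = 51.057°.
For the longitude increment, Δλ = atan2( sin θ sin δ cos φ₁, cos δ − sin φ₁ sin φ₂ ) = atan2(-0.037916, 0.466685) = -4.645°.
Hence λ₂ = -62.167° + -4.645° = -66.812°.

latitude 51.057°, longitude -66.812°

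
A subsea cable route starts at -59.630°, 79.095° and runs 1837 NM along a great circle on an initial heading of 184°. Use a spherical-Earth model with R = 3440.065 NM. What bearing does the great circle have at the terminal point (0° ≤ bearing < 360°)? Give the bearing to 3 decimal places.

final bearing 278.077°

Angular distance δ = d/R = 1837 / 3440.065 = 0.534002 rad.
With φ₁ = -59.630° = -1.040740 rad and θ = 184° = 3.211406 rad:
Applying the spherical law of cosines for sides, sin φ₂ = sin φ₁ cos δ + cos φ₁ sin δ cos θ = -0.999365, so φ₂ = -87.959°.
For the longitude increment, Δλ = atan2( sin θ sin δ cos φ₁, cos δ − sin φ₁ sin φ₂ ) = atan2(-0.017951, -0.001454) = -94.630°.
λ₂ = λ₁ + Δλ = -15.535°.
The forward bearing on arrival equals the back-azimuth from the destination plus 180°.
Back-azimuth from P₂ (-87.959°, -15.535°) to P₁ (-59.630°, 79.095°), with Δλ' = λ₁ − λ₂ = 94.630°: atan2( sin Δλ' cos φ₁ , cos φ₂ sin φ₁ − sin φ₂ cos φ₁ cos Δλ' ) = 98.077°.
Final bearing = (98.077° + 180°) mod 360° = 278.077°.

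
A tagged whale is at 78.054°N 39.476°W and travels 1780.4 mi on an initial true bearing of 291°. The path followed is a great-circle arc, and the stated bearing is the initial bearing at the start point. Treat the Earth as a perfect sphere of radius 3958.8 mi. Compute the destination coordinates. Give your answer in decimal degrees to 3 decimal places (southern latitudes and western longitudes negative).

latitude 65.966°, longitude -124.689°

Angular distance δ = d/R = 1780.4 / 3958.8 = 0.449732 rad.
Converting: φ₁ = 1.362299 rad, θ = 5.078908 rad.
sin φ₂ = sin φ₁ cos δ + cos φ₁ sin δ cos θ = (0.978343)(0.900564) + (0.206990)(0.434724)(0.358368) = 0.913307
φ₂ = asin(0.913307) = 1.151332 rad = 65.966°.
Δλ = atan2( sin θ sin δ cos φ₁ , cos δ − sin φ₁ sin φ₂ ) = atan2(-0.084007, 0.007036) = -1.487241 rad = -85.213°.
λ₂ = λ₁ + Δλ = -124.689°.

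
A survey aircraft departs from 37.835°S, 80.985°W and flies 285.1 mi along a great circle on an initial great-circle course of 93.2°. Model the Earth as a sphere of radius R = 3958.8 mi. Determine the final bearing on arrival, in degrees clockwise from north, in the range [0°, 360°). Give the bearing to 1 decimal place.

δ = 285.1/3958.8 = 0.072017 rad (4.1263°).
Start latitude φ₁ = -0.660345 rad; initial bearing θ = 1.626647 rad.
Applying the spherical law of cosines for sides, sin φ₂ = sin φ₁ cos δ + cos φ₁ sin δ cos θ = -0.614972, so φ₂ = -37.950°.
For the longitude increment, Δλ = atan2( sin θ sin δ cos φ₁, cos δ − sin φ₁ sin φ₂ ) = atan2(0.056740, 0.620191) = 5.227°.
λ₂ = λ₁ + Δλ = -75.758°.
The forward bearing on arrival equals the back-azimuth from the destination plus 180°.
Back-azimuth from P₂ (-37.9°, -75.8°) to P₁ (-37.8°, -81.0°), with Δλ' = λ₁ − λ₂ = -5.2°: atan2( sin Δλ' cos φ₁ , cos φ₂ sin φ₁ − sin φ₂ cos φ₁ cos Δλ' ) = 270.0°.
Final bearing = (270.0° + 180°) mod 360° = 90.0°.

final bearing 90.0°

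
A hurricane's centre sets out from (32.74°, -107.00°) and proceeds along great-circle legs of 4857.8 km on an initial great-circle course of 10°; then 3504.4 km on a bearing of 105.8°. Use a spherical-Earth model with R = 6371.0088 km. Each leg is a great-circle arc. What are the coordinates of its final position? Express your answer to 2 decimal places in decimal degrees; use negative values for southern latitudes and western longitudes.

latitude 51.53°, longitude -26.53°

Apply the spherical direct solution leg by leg, carrying full precision between legs.
Leg 1: from (32.74°, -107.00°), δ = 4857.8/6371.0088 = 0.762485 rad, θ = 10° → φ = 74.42°, λ = -80.48°.
Leg 2: from (74.42°, -80.48°), δ = 3504.4/6371.0088 = 0.550054 rad, θ = 105.8° → φ = 51.53°, λ = -26.53°.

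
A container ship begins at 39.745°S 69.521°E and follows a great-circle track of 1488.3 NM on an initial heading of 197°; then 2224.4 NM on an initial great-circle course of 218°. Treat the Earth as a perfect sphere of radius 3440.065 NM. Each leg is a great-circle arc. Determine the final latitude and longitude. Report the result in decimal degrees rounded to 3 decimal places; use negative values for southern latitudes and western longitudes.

Apply the spherical direct solution leg by leg, carrying full precision between legs.
Leg 1: from (-39.745°, 69.521°), δ = 1488.3/3440.065 = 0.432637 rad, θ = 197° → φ = -62.716°, λ = 54.010°.
Leg 2: from (-62.716°, 54.010°), δ = 2224.4/3440.065 = 0.646616 rad, θ = 218° → φ = -67.967°, λ = -44.589°.

latitude -67.967°, longitude -44.589°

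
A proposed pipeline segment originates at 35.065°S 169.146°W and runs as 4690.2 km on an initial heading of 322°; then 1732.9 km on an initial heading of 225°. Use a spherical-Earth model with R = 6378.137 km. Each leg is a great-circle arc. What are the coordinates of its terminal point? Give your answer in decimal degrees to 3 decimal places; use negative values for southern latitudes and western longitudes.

latitude -10.565°, longitude 155.329°

Apply the spherical direct solution leg by leg, carrying full precision between legs.
Leg 1: from (-35.065°, -169.146°), δ = 4690.2/6378.137 = 0.735356 rad, θ = 322° → φ = 0.381°, λ = 166.459°.
Leg 2: from (0.381°, 166.459°), δ = 1732.9/6378.137 = 0.271694 rad, θ = 225° → φ = -10.565°, λ = 155.329°.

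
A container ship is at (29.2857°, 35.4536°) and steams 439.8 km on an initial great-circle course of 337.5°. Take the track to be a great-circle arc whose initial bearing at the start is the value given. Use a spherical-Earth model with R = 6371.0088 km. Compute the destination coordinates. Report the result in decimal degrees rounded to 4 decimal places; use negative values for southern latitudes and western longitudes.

latitude 32.9278°, longitude 33.6515°

The arc subtends δ = 439.8/6371.0088 = 0.069031 rad at the centre.
Start latitude φ₁ = 0.511132 rad; initial bearing θ = 5.890486 rad.
Destination latitude: φ₂ = arcsin( sin φ₁ cos δ + cos φ₁ sin δ cos θ ) = arcsin(0.543581) = 32.9278°.
Then Δλ = atan2(-0.023023, 0.731718) = -0.031453 rad, from sin θ sin δ cos φ₁ over cos δ − sin φ₁ sin φ₂.
λ₂ = 35.4536° + -1.8021° = 33.6515°.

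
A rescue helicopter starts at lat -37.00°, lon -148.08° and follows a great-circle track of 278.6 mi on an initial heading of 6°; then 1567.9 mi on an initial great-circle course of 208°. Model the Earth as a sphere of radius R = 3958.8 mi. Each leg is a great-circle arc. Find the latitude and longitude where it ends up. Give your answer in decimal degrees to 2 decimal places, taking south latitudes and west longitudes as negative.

Apply the spherical direct solution leg by leg, carrying full precision between legs.
Leg 1: from (-37.00°, -148.08°), δ = 278.6/3958.8 = 0.070375 rad, θ = 6° → φ = -32.99°, λ = -147.58°.
Leg 2: from (-32.99°, -147.58°), δ = 1567.9/3958.8 = 0.396054 rad, θ = 208° → φ = -52.00°, λ = -164.69°.

latitude -52.00°, longitude -164.69°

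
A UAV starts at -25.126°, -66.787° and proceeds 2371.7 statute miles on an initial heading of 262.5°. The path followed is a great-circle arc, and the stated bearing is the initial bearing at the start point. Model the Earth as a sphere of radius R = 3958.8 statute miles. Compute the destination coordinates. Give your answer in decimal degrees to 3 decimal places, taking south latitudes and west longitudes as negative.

latitude -24.664°, longitude -104.753°

Angular distance δ = d/R = 2371.7 / 3958.8 = 0.599096 rad.
Converting: φ₁ = -0.438531 rad, θ = 4.581489 rad.
Destination latitude: φ₂ = arcsin( sin φ₁ cos δ + cos φ₁ sin δ cos θ ) = arcsin(-0.417301) = -24.664°.
Δλ = atan2( sin θ sin δ cos φ₁ , cos δ − sin φ₁ sin φ₂ ) = atan2(-0.506170, 0.648655) = -0.662636 rad = -37.966°.
λ₂ = λ₁ + Δλ = -104.753°.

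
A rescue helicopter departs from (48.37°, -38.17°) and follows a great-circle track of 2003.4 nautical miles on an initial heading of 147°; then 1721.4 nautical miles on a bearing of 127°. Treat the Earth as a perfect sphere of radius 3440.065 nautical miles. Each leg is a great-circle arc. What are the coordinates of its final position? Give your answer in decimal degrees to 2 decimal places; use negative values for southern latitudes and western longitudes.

latitude 0.29°, longitude 2.78°

Apply the spherical direct solution leg by leg, carrying full precision between legs.
Leg 1: from (48.37°, -38.17°), δ = 2003.4/3440.065 = 0.582373 rad, θ = 147° → φ = 18.53°, λ = -19.75°.
Leg 2: from (18.53°, -19.75°), δ = 1721.4/3440.065 = 0.500398 rad, θ = 127° → φ = 0.29°, λ = 2.78°.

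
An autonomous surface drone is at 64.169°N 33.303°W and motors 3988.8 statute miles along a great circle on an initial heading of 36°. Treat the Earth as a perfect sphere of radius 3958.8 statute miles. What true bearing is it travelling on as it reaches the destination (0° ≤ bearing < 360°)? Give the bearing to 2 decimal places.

final bearing 155.91°

The arc subtends δ = 3988.8/3958.8 = 1.007578 rad at the centre.
Start latitude φ₁ = 1.119960 rad; initial bearing θ = 0.628319 rad.
Destination latitude: φ₂ = arcsin( sin φ₁ cos δ + cos φ₁ sin δ cos θ ) = arcsin(0.778620) = 51.134°.
Then Δλ = atan2(0.216550, -0.166912) = 2.227463 rad, from sin θ sin δ cos φ₁ over cos δ − sin φ₁ sin φ₂.
λ₂ = -33.303° + 127.624° = 94.321°.
The forward bearing on arrival equals the back-azimuth from the destination plus 180°.
Back-azimuth from P₂ (51.13°, 94.32°) to P₁ (64.17°, -33.30°), with Δλ' = λ₁ − λ₂ = -127.62°: atan2( sin Δλ' cos φ₁ , cos φ₂ sin φ₁ − sin φ₂ cos φ₁ cos Δλ' ) = 335.91°.
Final bearing = (335.91° + 180°) mod 360° = 155.91°.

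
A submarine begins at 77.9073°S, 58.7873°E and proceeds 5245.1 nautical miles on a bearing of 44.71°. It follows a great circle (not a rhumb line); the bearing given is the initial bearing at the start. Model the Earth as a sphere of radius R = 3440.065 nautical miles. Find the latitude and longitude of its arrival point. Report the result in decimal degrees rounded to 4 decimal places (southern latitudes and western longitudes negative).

The arc subtends δ = 5245.1/3440.065 = 1.524710 rad at the centre.
With φ₁ = -77.9073° = -1.359739 rad and θ = 44.71° = 0.780337 rad:
Applying the spherical law of cosines for sides, sin φ₂ = sin φ₁ cos δ + cos φ₁ sin δ cos θ = 0.103676, so φ₂ = 5.9509°.
Δλ = atan2( sin θ sin δ cos φ₁ , cos δ − sin φ₁ sin φ₂ ) = atan2(0.147226, 0.147446) = 0.784653 rad = 44.9573°.
λ₂ = λ₁ + Δλ = 103.7446°.

latitude 5.9509°, longitude 103.7446°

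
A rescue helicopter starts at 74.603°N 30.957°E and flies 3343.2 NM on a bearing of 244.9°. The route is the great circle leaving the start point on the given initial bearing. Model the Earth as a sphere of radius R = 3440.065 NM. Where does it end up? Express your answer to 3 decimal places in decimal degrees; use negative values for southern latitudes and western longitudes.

Central angle δ = d/R = 0.971842 rad.
Start latitude φ₁ = 1.302068 rad; initial bearing θ = 4.274311 rad.
sin φ₂ = sin φ₁ cos δ + cos φ₁ sin δ cos θ = (0.964109)(0.563779) + (0.265506)(0.825926)(-0.424199) = 0.450523
φ₂ = asin(0.450523) = 0.467351 rad = 26.777°.
Δλ = atan2( sin θ sin δ cos φ₁ , cos δ − sin φ₁ sin φ₂ ) = atan2(-0.198580, 0.129426) = -0.993188 rad = -56.905°.
λ₂ = λ₁ + Δλ = -25.948°.

latitude 26.777°, longitude -25.948°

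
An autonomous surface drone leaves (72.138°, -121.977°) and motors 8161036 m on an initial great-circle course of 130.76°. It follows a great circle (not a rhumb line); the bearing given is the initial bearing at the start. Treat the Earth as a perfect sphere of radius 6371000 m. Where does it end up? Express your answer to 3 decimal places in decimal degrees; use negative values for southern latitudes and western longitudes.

Angular distance δ = d/R = 8161036 / 6371000 = 1.280966 rad.
Converting: φ₁ = 1.259046 rad, θ = 2.282193 rad.
Applying the spherical law of cosines for sides, sin φ₂ = sin φ₁ cos δ + cos φ₁ sin δ cos θ = 0.080108, so φ₂ = 4.595°.
For the longitude increment, Δλ = atan2( sin θ sin δ cos φ₁, cos δ − sin φ₁ sin φ₂ ) = atan2(0.222640, 0.209543) = 46.736°.
Hence λ₂ = -121.977° + 46.736° = -75.241°.

latitude 4.595°, longitude -75.241°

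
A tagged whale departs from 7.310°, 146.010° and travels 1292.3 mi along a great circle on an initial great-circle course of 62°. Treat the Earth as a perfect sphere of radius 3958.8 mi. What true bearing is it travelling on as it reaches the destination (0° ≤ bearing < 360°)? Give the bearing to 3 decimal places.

final bearing 65.438°

δ = 1292.3/3958.8 = 0.326437 rad (18.7035°).
With φ₁ = 7.310° = 0.127584 rad and θ = 62° = 1.082104 rad:
Destination latitude: φ₂ = arcsin( sin φ₁ cos δ + cos φ₁ sin δ cos θ ) = arcsin(0.269840) = 15.655°.
For the longitude increment, Δλ = atan2( sin θ sin δ cos φ₁, cos δ − sin φ₁ sin φ₂ ) = atan2(0.280834, 0.912857) = 17.100°.
λ₂ = λ₁ + Δλ = 163.110°.
The forward bearing on arrival equals the back-azimuth from the destination plus 180°.
Back-azimuth from P₂ (15.655°, 163.110°) to P₁ (7.310°, 146.010°), with Δλ' = λ₁ − λ₂ = -17.100°: atan2( sin Δλ' cos φ₁ , cos φ₂ sin φ₁ − sin φ₂ cos φ₁ cos Δλ' ) = 245.438°.
Final bearing = (245.438° + 180°) mod 360° = 65.438°.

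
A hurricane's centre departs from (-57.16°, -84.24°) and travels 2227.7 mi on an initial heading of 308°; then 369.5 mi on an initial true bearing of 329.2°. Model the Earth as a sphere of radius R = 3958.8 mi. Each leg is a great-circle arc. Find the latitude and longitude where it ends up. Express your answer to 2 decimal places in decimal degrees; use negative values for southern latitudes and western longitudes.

Apply the spherical direct solution leg by leg, carrying full precision between legs.
Leg 1: from (-57.16°, -84.24°), δ = 2227.7/3958.8 = 0.562721 rad, θ = 308° → φ = -32.18°, λ = -114.02°.
Leg 2: from (-32.18°, -114.02°), δ = 369.5/3958.8 = 0.093336 rad, θ = 329.2° → φ = -27.54°, λ = -117.11°.

latitude -27.54°, longitude -117.11°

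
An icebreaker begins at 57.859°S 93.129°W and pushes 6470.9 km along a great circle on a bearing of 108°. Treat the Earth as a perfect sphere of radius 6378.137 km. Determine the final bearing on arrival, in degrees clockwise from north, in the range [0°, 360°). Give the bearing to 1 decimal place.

The arc subtends δ = 6470.9/6378.137 = 1.014544 rad at the centre.
Start latitude φ₁ = -1.009830 rad; initial bearing θ = 1.884956 rad.
Destination latitude: φ₂ = arcsin( sin φ₁ cos δ + cos φ₁ sin δ cos θ ) = arcsin(-0.586699) = -35.923°.
For the longitude increment, Δλ = atan2( sin θ sin δ cos φ₁, cos δ − sin φ₁ sin φ₂ ) = atan2(0.429687, 0.031225) = 85.844°.
Hence λ₂ = -93.129° + 85.844° = -7.285°.
The forward bearing on arrival equals the back-azimuth from the destination plus 180°.
Back-azimuth from P₂ (-35.9°, -7.3°) to P₁ (-57.9°, -93.1°), with Δλ' = λ₁ − λ₂ = -85.8°: atan2( sin Δλ' cos φ₁ , cos φ₂ sin φ₁ − sin φ₂ cos φ₁ cos Δλ' ) = 218.7°.
Final bearing = (218.7° + 180°) mod 360° = 38.7°.

final bearing 38.7°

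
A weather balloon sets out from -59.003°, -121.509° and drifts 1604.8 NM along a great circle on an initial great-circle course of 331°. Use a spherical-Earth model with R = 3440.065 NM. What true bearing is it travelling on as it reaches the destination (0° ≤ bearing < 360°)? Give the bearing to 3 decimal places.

final bearing 342.416°

Central angle δ = d/R = 0.466503 rad.
With φ₁ = -59.003° = -1.029797 rad and θ = 331° = 5.777040 rad:
sin φ₂ = sin φ₁ cos δ + cos φ₁ sin δ cos θ = (-0.857194)(0.893147) + (0.514993)(0.449766)(0.874620) = -0.563015
φ₂ = asin(-0.563015) = -0.598030 rad = -34.265°.
Then Δλ = atan2(-0.112295, 0.410533) = -0.267002 rad, from sin θ sin δ cos φ₁ over cos δ − sin φ₁ sin φ₂.
Hence λ₂ = -121.509° + -15.298° = -136.807°.
The forward bearing on arrival equals the back-azimuth from the destination plus 180°.
Back-azimuth from P₂ (-34.265°, -136.807°) to P₁ (-59.003°, -121.509°), with Δλ' = λ₁ − λ₂ = 15.298°: atan2( sin Δλ' cos φ₁ , cos φ₂ sin φ₁ − sin φ₂ cos φ₁ cos Δλ' ) = 162.416°.
Final bearing = (162.416° + 180°) mod 360° = 342.416°.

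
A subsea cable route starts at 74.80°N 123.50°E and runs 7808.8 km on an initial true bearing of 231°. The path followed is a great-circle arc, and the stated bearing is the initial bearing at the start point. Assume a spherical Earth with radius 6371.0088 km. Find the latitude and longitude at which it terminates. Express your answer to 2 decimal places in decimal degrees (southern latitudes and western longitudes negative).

The arc subtends δ = 7808.8/6371.0088 = 1.225677 rad at the centre.
Start latitude φ₁ = 1.305506 rad; initial bearing θ = 4.031711 rad.
Applying the spherical law of cosines for sides, sin φ₂ = sin φ₁ cos δ + cos φ₁ sin δ cos θ = 0.171202, so φ₂ = 9.86°.
For the longitude increment, Δλ = atan2( sin θ sin δ cos φ₁, cos δ − sin φ₁ sin φ₂ ) = atan2(-0.191745, 0.173096) = -47.93°.
λ₂ = λ₁ + Δλ = 75.57°.

latitude 9.86°, longitude 75.57°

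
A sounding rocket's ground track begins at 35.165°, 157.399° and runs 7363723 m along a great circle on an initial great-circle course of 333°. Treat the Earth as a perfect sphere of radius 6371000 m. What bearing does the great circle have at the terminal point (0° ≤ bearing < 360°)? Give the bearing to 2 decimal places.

Central angle δ = d/R = 1.155819 rad.
Converting: φ₁ = 0.613745 rad, θ = 5.811946 rad.
Destination latitude: φ₂ = arcsin( sin φ₁ cos δ + cos φ₁ sin δ cos θ ) = arcsin(0.898771) = 63.997°.
Then Δλ = atan2(-0.339636, -0.114463) = -1.895858 rad, from sin θ sin δ cos φ₁ over cos δ − sin φ₁ sin φ₂.
λ₂ = λ₁ + Δλ = 48.774°.
The forward bearing on arrival equals the back-azimuth from the destination plus 180°.
Back-azimuth from P₂ (64.00°, 48.77°) to P₁ (35.16°, 157.40°), with Δλ' = λ₁ − λ₂ = 108.62°: atan2( sin Δλ' cos φ₁ , cos φ₂ sin φ₁ − sin φ₂ cos φ₁ cos Δλ' ) = 57.84°.
Final bearing = (57.84° + 180°) mod 360° = 237.84°.

final bearing 237.84°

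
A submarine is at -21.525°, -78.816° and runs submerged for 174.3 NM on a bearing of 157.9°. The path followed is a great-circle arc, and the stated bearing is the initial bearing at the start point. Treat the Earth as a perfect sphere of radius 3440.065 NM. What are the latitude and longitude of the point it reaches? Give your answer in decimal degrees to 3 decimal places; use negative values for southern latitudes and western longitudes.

Central angle δ = d/R = 0.050668 rad.
Converting: φ₁ = -0.375682 rad, θ = 2.755875 rad.
Destination latitude: φ₂ = arcsin( sin φ₁ cos δ + cos φ₁ sin δ cos θ ) = arcsin(-0.410089) = -24.210°.
Then Δλ = atan2(0.017725, 0.848252) = 0.020893 rad, from sin θ sin δ cos φ₁ over cos δ − sin φ₁ sin φ₂.
λ₂ = -78.816° + 1.197° = -77.619°.

latitude -24.210°, longitude -77.619°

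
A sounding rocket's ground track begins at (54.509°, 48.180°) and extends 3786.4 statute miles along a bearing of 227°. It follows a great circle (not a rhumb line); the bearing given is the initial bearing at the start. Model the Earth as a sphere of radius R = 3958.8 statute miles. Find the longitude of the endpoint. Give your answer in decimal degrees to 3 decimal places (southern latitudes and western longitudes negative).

longitude 11.017°

Angular distance δ = d/R = 3786.4 / 3958.8 = 0.956451 rad.
With φ₁ = 54.509° = 0.951362 rad and θ = 227° = 3.961897 rad:
Destination latitude: φ₂ = arcsin( sin φ₁ cos δ + cos φ₁ sin δ cos θ ) = arcsin(0.145776) = 8.382°.
For the longitude increment, Δλ = atan2( sin θ sin δ cos φ₁, cos δ − sin φ₁ sin φ₂ ) = atan2(-0.346967, 0.457732) = -37.163°.
λ₂ = 48.180° + -37.163° = 11.017°.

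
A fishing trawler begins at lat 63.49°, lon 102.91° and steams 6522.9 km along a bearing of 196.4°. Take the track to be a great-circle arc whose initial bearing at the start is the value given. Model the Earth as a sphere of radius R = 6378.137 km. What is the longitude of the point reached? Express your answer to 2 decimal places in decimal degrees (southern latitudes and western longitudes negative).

longitude 88.89°

The arc subtends δ = 6522.9/6378.137 = 1.022697 rad at the centre.
Start latitude φ₁ = 1.108110 rad; initial bearing θ = 3.427827 rad.
Destination latitude: φ₂ = arcsin( sin φ₁ cos δ + cos φ₁ sin δ cos θ ) = arcsin(0.100809) = 5.79°.
Δλ = atan2( sin θ sin δ cos φ₁ , cos δ − sin φ₁ sin φ₂ ) = atan2(-0.107564, 0.430856) = -0.244650 rad = -14.02°.
λ₂ = λ₁ + Δλ = 88.89°.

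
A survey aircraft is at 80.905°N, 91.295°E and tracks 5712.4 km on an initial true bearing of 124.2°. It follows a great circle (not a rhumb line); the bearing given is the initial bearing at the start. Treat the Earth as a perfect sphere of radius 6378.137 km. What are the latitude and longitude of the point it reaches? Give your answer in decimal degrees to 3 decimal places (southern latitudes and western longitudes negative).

Central angle δ = d/R = 0.895622 rad.
With φ₁ = 80.905° = 1.412059 rad and θ = 124.2° = 2.167699 rad:
Applying the spherical law of cosines for sides, sin φ₂ = sin φ₁ cos δ + cos φ₁ sin δ cos θ = 0.547819, so φ₂ = 33.218°.
Then Δλ = atan2(0.102054, 0.084101) = 0.881540 rad, from sin θ sin δ cos φ₁ over cos δ − sin φ₁ sin φ₂.
λ₂ = 91.295° + 50.509° = 141.804°.

latitude 33.218°, longitude 141.804°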